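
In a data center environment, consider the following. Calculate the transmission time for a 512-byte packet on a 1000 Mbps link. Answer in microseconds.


Given: packet = 512 bytes, bandwidth = 1000 Mbps
Packet in bits = 512 * 8 = 4096 bits
Bandwidth = 1000 * 10^6 = 1000000000 bps
Time = 4096 / 1000000000 seconds
Time in us = 4096 * 10^6 / 1000000000 = 4.096

4.096


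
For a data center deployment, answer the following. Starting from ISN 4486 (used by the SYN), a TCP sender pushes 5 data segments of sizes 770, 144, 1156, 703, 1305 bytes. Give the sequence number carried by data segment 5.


The SYN occupies sequence number ISN = 4486, so the first data byte is ISN + 1 = 4487.
SEQ of data segment i = (ISN + 1) + sum of payload sizes of segments 1..i-1.
Segment 1: SEQ = 4487, payload = 770 bytes
Segment 2: SEQ = 5257, payload = 144 bytes
Segment 3: SEQ = 5401, payload = 1156 bytes
Segment 4: SEQ = 6557, payload = 703 bytes
Segment 5: SEQ = 7260, payload = 1305 bytes
SEQ of segment 5 = 4487 + 770 + 144 + 1156 + 703 = 7260

7260


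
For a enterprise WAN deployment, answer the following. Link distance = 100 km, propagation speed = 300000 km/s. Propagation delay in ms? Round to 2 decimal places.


Given: distance = 100 km, speed = 300000 km/s
Delay = distance / speed = 100 / 300000 seconds
Delay in ms = 100 * 1000 / 300000
Delay = 0.3333 ms
Rounded to 2 dp = 0.33 ms

0.33


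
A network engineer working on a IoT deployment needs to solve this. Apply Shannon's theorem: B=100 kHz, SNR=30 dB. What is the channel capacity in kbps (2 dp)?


Given: B = 100 kHz, SNR = 30 dB
SNR linear = 10^(30/10) = 1000
1 + SNR = 1001
log2(1001) = 9.9672262588
C = 100 * 1000 * 9.9672262588 = 996722.6259 bps
C = 996.722626 kbps -> 996.72 kbps (2 dp)

996.72


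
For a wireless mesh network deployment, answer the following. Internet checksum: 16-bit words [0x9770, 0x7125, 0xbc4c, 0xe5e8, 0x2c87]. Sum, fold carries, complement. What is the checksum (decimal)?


Given words: [0x9770, 0x7125, 0xbc4c, 0xe5e8, 0x2c87]
Step 1: Sum all words
Raw sum = 38768 + 28965 + 48204 + 58856 + 11399 = 186192
Step 2: Fold carry: (55120 + 2) = 55122
One's complement = ~55122 & 0xFFFF = 10413

10413


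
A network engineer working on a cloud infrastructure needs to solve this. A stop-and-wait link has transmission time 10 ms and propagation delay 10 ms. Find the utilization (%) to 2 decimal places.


Given: Ttrans = 10 ms, Tprop = 10 ms
RTT = 2 * Tprop = 2 * 10 = 20 ms
U = Ttrans / (Ttrans + RTT)
U = 10 / (10 + 20)
U = 10 / 30 = 0.333333
U% = 33.33%

33.33


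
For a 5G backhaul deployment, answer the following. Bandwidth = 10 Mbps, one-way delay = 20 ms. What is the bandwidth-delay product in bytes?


Given: bandwidth = 10 Mbps, delay = 20 ms
BDP in bits = 10 * 10^6 * 20 / 1000
BDP in bits = 200000
BDP in bytes = 200000 / 8 = 25000

25000


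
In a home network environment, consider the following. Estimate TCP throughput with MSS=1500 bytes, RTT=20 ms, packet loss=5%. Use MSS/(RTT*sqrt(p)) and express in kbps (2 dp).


Given: MSS = 1500 bytes, RTT = 20 ms, loss = 5%
RTT in seconds = 20 / 1000 = 0.02
Loss rate = 5% = 0.05
sqrt(loss) = sqrt(0.05) = 0.223606797750
Throughput (bytes/s) = 1500 / (0.02 * 0.223606797750) = 335410.1966
Throughput (kbps) = 335410.1966 * 8 / 1000 = 2683.281573 -> 2683.28 kbps (2 dp)

2683.28


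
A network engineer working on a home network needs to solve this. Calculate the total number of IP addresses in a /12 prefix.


Given: CIDR prefix /12
Host bits = 32 - 12 = 20
Total addresses = 2^20 = 1048576

1048576


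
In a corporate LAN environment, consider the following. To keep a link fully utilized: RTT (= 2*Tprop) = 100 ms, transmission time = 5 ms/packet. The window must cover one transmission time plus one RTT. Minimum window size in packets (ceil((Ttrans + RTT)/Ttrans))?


Given: Ttrans = 5 ms, RTT = 100 ms (= 2 * Tprop, Tprop = 50 ms)
Time until first ACK returns = Ttrans + RTT = 5 + 100 = 105 ms
Need W * Ttrans >= Ttrans + RTT  ->  W >= (Ttrans + RTT) / Ttrans
(Ttrans + RTT) / Ttrans = 105 / 5 = 21
W_min = ceil(21) = 21

21


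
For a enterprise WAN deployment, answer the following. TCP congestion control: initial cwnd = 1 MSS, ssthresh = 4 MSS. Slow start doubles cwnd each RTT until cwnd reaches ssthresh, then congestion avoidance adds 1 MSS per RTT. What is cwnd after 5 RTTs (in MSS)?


RTT 0: cwnd = 1 MSS (initial)
RTT 1: cwnd = 2 MSS (slow start, doubled)
RTT 2: cwnd = 4 MSS (slow start, doubled)
RTT 3: cwnd = 5 MSS (congestion avoidance, +1)
RTT 4: cwnd = 6 MSS (congestion avoidance, +1)
RTT 5: cwnd = 7 MSS (congestion avoidance, +1)

7


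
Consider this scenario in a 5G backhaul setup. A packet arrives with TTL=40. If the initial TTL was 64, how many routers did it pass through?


Given: initial TTL = 64, received TTL = 40
Hops = initial TTL - received TTL
Hops = 64 - 40 = 24

24


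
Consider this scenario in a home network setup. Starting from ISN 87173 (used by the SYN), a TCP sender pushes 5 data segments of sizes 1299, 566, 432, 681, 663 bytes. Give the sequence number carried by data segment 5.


The SYN occupies sequence number ISN = 87173, so the first data byte is ISN + 1 = 87174.
SEQ of data segment i = (ISN + 1) + sum of payload sizes of segments 1..i-1.
Segment 1: SEQ = 87174, payload = 1299 bytes
Segment 2: SEQ = 88473, payload = 566 bytes
Segment 3: SEQ = 89039, payload = 432 bytes
Segment 4: SEQ = 89471, payload = 681 bytes
Segment 5: SEQ = 90152, payload = 663 bytes
SEQ of segment 5 = 87174 + 1299 + 566 + 432 + 681 = 90152

90152


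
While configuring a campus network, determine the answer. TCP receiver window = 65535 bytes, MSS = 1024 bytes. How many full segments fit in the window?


Given: RWND = 65535 bytes, MSS = 1024 bytes
Full segments = floor(RWND / MSS)
Full segments = floor(65535 / 1024)
Full segments = floor(63.999) = 63

63


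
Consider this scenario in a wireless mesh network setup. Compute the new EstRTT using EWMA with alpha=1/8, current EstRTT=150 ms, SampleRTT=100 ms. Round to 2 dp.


Given: EstRTT = 150 ms, SampleRTT = 100 ms, alpha = 1/8
New EstRTT = (1 - alpha) * EstRTT + alpha * SampleRTT
(7/8) * 150 = 131.25
(1/8) * 100 = 12.5
New EstRTT = 131.25 + 12.5 = 143.75 ms -> 143.75 ms (2 dp)

143.75


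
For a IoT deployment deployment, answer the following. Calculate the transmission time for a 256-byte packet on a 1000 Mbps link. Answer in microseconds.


Given: packet = 256 bytes, bandwidth = 1000 Mbps
Packet in bits = 256 * 8 = 2048 bits
Bandwidth = 1000 * 10^6 = 1000000000 bps
Time = 2048 / 1000000000 seconds
Time in us = 2048 * 10^6 / 1000000000 = 2.048

2.048


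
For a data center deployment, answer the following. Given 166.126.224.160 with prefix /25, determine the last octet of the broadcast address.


Given: IP = 166.126.224.160, prefix = /25
Host bits = 32 - 25 = 7
Network last octet = 160 AND mask = 128
Host part size = 2^7 - 1 = 127
Broadcast last octet = 128 OR 127 = 255

255


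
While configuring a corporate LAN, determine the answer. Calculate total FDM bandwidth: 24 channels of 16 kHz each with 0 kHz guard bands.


Given: 24 channels, 16 kHz each, guard = 0 kHz
Channel bandwidth = 24 * 16 = 384 kHz
Guard bands = 23 gaps * 0 kHz = 0 kHz
Total = 384 + 0 = 384 kHz

384


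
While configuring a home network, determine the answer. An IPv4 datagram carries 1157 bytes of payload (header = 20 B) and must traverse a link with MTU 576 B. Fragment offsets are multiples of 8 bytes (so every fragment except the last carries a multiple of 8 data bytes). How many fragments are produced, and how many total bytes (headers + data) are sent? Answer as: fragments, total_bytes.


Max data per non-final fragment = floor((MTU - header)/8)*8 = floor((576 - 20)/8)*8 = floor(556/8)*8 = 552 B
Final fragment needs no 8-byte alignment: it can carry up to MTU - header = 556 B
Non-final fragments needed = ceil((payload - 556) / 552) = ceil(601/552) = ceil(1.0888) = 2
Number of fragments = 2 + 1 = 3
Fragment sizes (data): 2 * 552 B + 53 B (last, 53 <= 556 OK)
Total bytes sent = payload + n_frags * header = 1157 + 3*20 = 1157 + 60 = 1217 B

3, 1217


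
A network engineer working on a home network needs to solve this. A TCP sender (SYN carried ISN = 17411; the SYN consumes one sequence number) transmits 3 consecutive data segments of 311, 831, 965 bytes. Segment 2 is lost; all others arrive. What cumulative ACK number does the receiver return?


SYN uses sequence number 17411; first data byte = ISN + 1 = 17412.
Segment 1: SEQ = 17412, len = 311 B, covers [17412, 17722]
Segment 2: SEQ = 17723, len = 831 B, covers [17723, 18553] [LOST]
Segment 3: SEQ = 18554, len = 965 B, covers [18554, 19518]
In-order data received: bytes [17412, 17722] (segments 1..1).
Segment 2 missing -> gap begins at byte 17723; later segments buffered out of order.
Cumulative ACK = next expected in-order byte = 17412 + 311 = 17723

17723


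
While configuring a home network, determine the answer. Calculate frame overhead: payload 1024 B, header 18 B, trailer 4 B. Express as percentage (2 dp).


Given: payload = 1024 B, header = 18 B, trailer = 4 B
Overhead bytes = header + trailer = 18 + 4 = 22
Total frame = payload + overhead = 1024 + 22 = 1046
Overhead % = 22 / 1046 * 100 = 2.1033% -> 2.10% (2 dp)

2.10


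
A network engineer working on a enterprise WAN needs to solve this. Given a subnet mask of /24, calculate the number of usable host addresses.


Given: subnet mask /24
Host bits = 32 - 24 = 8
Total addresses = 2^8 = 256
Usable hosts = 256 - 2 (network + broadcast) = 254

254


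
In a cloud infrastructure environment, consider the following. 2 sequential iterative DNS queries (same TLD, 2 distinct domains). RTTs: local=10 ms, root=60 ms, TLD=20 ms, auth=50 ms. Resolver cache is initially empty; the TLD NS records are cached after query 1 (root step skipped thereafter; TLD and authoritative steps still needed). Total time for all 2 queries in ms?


Lookup 1 (cold cache): local + root + TLD + auth = 10 + 60 + 20 + 50 = 140 ms
Lookups 2..2 (TLD NS cached -> skip root; new domain -> still ask TLD and auth): local + TLD + auth = 10 + 20 + 50 = 80 ms each
Remaining 1 lookups: 1 * 80 = 80 ms
Total = 140 + 80 = 220 ms

220


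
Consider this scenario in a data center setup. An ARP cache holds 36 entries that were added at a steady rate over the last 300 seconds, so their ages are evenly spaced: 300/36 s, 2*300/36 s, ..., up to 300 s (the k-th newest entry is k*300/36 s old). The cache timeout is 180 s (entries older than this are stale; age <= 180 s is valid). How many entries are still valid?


Ages are k * 300/36 s for k = 1..36 (spacing = 8.3333 s).
Entry k is valid iff k * 300/36 <= 180 iff k <= 36 * 180 / 300 = 21.6000
n_valid = floor(21.6000) = 21
(n_stale = 36 - 21 = 15)

21


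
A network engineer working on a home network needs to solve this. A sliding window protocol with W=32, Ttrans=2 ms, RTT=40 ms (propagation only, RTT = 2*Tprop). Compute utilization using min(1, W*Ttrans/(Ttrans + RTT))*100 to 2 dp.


Given: W = 32, Ttrans = 2 ms, RTT = 40 ms (= 2 * Tprop, Tprop = 20 ms)
Cycle time = Ttrans + RTT = 2 + 40 = 42 ms (first packet sent until its ACK returns)
W * Ttrans = 32 * 2 = 64 ms of sending per cycle
W * Ttrans / (Ttrans + RTT) = 64 / 42 = 1.523810
U = min(1, 1.523810) = 1.000000
U% = 100.00%

100.00


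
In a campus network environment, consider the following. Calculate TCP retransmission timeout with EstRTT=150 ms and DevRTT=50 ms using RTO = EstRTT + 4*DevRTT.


Given: EstRTT = 150 ms, DevRTT = 50 ms
Timeout = EstRTT + 4 * DevRTT
4 * DevRTT = 4 * 50 = 200
Timeout = 150 + 200 = 350 ms

350


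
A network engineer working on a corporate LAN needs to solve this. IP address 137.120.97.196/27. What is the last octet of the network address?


Given: IP = 137.120.97.196, prefix = /27
Subnet mask = 255.255.255.224
Last octet of IP: 196
Last octet of mask: 224
Network last octet = 196 AND 224 = 192

192


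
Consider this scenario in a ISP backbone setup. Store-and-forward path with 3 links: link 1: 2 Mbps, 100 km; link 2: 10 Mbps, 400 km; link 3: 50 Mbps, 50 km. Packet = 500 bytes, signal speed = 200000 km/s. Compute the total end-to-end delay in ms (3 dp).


Packet = 500 bytes = 4000 bits. Store-and-forward: sum (t_trans + t_prop) per link.
Link 1: t_trans = 4000/(2*10^6) s = 2.0000 ms; t_prop = 100/200000 s = 0.5000 ms; subtotal = 2.5000 ms
Link 2: t_trans = 4000/(10*10^6) s = 0.4000 ms; t_prop = 400/200000 s = 2.0000 ms; subtotal = 2.4000 ms
Link 3: t_trans = 4000/(50*10^6) s = 0.0800 ms; t_prop = 50/200000 s = 0.2500 ms; subtotal = 0.3300 ms
End-to-end = 2.5000 + 2.4000 + 0.3300 = 5.2300 ms -> 5.230 ms (3 dp)

5.230


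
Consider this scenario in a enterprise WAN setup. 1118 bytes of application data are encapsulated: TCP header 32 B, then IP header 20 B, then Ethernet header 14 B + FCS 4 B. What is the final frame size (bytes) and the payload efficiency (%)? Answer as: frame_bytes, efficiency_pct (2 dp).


TCP segment = 1118 + 32 = 1150 B
IP packet = 1150 + 20 = 1170 B
Ethernet frame = 1170 + 14 + 4 = 1188 B
Efficiency = app / frame = 1118 / 1188 = 0.941077 = 94.1077% -> 94.11% (2 dp)

1188, 94.11


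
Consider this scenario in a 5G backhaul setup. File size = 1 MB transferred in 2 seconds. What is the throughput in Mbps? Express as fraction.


Given: file = 1 MB, time = 2 s
File in Mb = 1 * 8 = 8 Mb
Throughput = 8 / 2 Mbps
Throughput = 4 Mbps

4


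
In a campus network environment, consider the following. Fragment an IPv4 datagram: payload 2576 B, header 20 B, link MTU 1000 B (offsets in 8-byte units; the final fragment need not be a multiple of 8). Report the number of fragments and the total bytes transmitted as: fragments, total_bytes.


Max data per non-final fragment = floor((MTU - header)/8)*8 = floor((1000 - 20)/8)*8 = floor(980/8)*8 = 976 B
Final fragment needs no 8-byte alignment: it can carry up to MTU - header = 980 B
Non-final fragments needed = ceil((payload - 980) / 976) = ceil(1596/976) = ceil(1.6352) = 2
Number of fragments = 2 + 1 = 3
Fragment sizes (data): 2 * 976 B + 624 B (last, 624 <= 980 OK)
Total bytes sent = payload + n_frags * header = 2576 + 3*20 = 2576 + 60 = 2636 B

3, 2636


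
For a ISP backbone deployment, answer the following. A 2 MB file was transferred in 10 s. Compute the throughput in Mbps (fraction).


Given: file = 2 MB, time = 10 s
File in Mb = 2 * 8 = 16 Mb
Throughput = 16 / 10 Mbps
Throughput = 8/5 Mbps

8/5


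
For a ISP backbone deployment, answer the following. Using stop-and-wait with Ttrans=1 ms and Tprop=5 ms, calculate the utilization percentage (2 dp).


Given: Ttrans = 1 ms, Tprop = 5 ms
RTT = 2 * Tprop = 2 * 5 = 10 ms
U = Ttrans / (Ttrans + RTT)
U = 1 / (1 + 10)
U = 1 / 11 = 0.090909
U% = 9.09%

9.09


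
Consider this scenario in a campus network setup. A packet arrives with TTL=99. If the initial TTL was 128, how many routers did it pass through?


Given: initial TTL = 128, received TTL = 99
Hops = initial TTL - received TTL
Hops = 128 - 99 = 29

29


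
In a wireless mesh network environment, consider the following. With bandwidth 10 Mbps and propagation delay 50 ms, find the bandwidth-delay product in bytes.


Given: bandwidth = 10 Mbps, delay = 50 ms
BDP in bits = 10 * 10^6 * 50 / 1000
BDP in bits = 500000
BDP in bytes = 500000 / 8 = 62500

62500


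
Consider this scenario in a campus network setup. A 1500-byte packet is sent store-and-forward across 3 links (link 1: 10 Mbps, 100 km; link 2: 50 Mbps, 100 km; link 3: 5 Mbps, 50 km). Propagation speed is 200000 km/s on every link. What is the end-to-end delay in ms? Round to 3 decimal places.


Packet = 1500 bytes = 12000 bits. Store-and-forward: sum (t_trans + t_prop) per link.
Link 1: t_trans = 12000/(10*10^6) s = 1.2000 ms; t_prop = 100/200000 s = 0.5000 ms; subtotal = 1.7000 ms
Link 2: t_trans = 12000/(50*10^6) s = 0.2400 ms; t_prop = 100/200000 s = 0.5000 ms; subtotal = 0.7400 ms
Link 3: t_trans = 12000/(5*10^6) s = 2.4000 ms; t_prop = 50/200000 s = 0.2500 ms; subtotal = 2.6500 ms
End-to-end = 1.7000 + 0.7400 + 2.6500 = 5.0900 ms -> 5.090 ms (3 dp)

5.090


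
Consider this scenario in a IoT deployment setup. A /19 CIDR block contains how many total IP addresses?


Given: CIDR prefix /19
Host bits = 32 - 19 = 13
Total addresses = 2^13 = 8192

8192


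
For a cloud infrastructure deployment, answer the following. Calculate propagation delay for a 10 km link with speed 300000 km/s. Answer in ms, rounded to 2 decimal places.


Given: distance = 10 km, speed = 300000 km/s
Delay = distance / speed = 10 / 300000 seconds
Delay in ms = 10 * 1000 / 300000
Delay = 0.0333 ms
Rounded to 2 dp = 0.03 ms

0.03


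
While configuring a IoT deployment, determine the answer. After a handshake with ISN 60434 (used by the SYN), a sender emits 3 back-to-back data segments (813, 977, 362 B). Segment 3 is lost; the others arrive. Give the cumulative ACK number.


SYN uses sequence number 60434; first data byte = ISN + 1 = 60435.
Segment 1: SEQ = 60435, len = 813 B, covers [60435, 61247]
Segment 2: SEQ = 61248, len = 977 B, covers [61248, 62224]
Segment 3: SEQ = 62225, len = 362 B, covers [62225, 62586] [LOST]
In-order data received: bytes [60435, 62224] (segments 1..2).
Segment 3 missing -> gap begins at byte 62225.
Cumulative ACK = next expected in-order byte = 60435 + 813 + 977 = 62225

62225


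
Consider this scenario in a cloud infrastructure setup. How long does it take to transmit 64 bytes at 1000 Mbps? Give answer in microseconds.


Given: packet = 64 bytes, bandwidth = 1000 Mbps
Packet in bits = 64 * 8 = 512 bits
Bandwidth = 1000 * 10^6 = 1000000000 bps
Time = 512 / 1000000000 seconds
Time in us = 512 * 10^6 / 1000000000 = 0.512

0.512


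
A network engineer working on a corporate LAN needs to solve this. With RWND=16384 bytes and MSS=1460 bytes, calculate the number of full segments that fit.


Given: RWND = 16384 bytes, MSS = 1460 bytes
Full segments = floor(RWND / MSS)
Full segments = floor(16384 / 1460)
Full segments = floor(11.2219) = 11

11


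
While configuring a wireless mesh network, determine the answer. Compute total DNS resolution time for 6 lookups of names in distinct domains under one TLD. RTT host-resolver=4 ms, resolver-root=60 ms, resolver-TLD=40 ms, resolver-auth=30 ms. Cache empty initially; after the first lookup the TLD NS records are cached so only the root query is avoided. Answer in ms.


Lookup 1 (cold cache): local + root + TLD + auth = 4 + 60 + 40 + 30 = 134 ms
Lookups 2..6 (TLD NS cached -> skip root; new domain -> still ask TLD and auth): local + TLD + auth = 4 + 40 + 30 = 74 ms each
Remaining 5 lookups: 5 * 74 = 370 ms
Total = 134 + 370 = 504 ms

504


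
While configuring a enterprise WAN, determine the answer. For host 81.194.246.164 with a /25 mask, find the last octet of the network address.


Given: IP = 81.194.246.164, prefix = /25
Subnet mask = 255.255.255.128
Last octet of IP: 164
Last octet of mask: 128
Network last octet = 164 AND 128 = 128

128


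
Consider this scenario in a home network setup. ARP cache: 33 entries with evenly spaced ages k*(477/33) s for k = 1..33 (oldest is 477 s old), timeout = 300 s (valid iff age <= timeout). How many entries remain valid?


Ages are k * 477/33 s for k = 1..33 (spacing = 14.4545 s).
Entry k is valid iff k * 477/33 <= 300 iff k <= 33 * 300 / 477 = 20.7547
n_valid = floor(20.7547) = 20
(n_stale = 33 - 20 = 13)

20


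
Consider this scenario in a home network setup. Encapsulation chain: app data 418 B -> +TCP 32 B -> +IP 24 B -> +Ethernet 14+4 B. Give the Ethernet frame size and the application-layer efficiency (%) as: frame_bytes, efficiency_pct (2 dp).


TCP segment = 418 + 32 = 450 B
IP packet = 450 + 24 = 474 B
Ethernet frame = 474 + 14 + 4 = 492 B
Efficiency = app / frame = 418 / 492 = 0.849593 = 84.9593% -> 84.96% (2 dp)

492, 84.96


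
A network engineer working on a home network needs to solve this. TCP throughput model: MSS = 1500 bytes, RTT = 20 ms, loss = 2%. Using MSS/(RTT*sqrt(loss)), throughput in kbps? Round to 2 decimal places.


Given: MSS = 1500 bytes, RTT = 20 ms, loss = 2%
RTT in seconds = 20 / 1000 = 0.02
Loss rate = 2% = 0.02
sqrt(loss) = sqrt(0.02) = 0.141421356237
Throughput (bytes/s) = 1500 / (0.02 * 0.141421356237) = 530330.0859
Throughput (kbps) = 530330.0859 * 8 / 1000 = 4242.640687 -> 4242.64 kbps (2 dp)

4242.64


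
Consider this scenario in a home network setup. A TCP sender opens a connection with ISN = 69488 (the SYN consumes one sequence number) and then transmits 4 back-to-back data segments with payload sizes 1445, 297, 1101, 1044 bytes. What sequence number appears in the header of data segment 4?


The SYN occupies sequence number ISN = 69488, so the first data byte is ISN + 1 = 69489.
SEQ of data segment i = (ISN + 1) + sum of payload sizes of segments 1..i-1.
Segment 1: SEQ = 69489, payload = 1445 bytes
Segment 2: SEQ = 70934, payload = 297 bytes
Segment 3: SEQ = 71231, payload = 1101 bytes
Segment 4: SEQ = 72332, payload = 1044 bytes
SEQ of segment 4 = 69489 + 1445 + 297 + 1101 = 72332

72332


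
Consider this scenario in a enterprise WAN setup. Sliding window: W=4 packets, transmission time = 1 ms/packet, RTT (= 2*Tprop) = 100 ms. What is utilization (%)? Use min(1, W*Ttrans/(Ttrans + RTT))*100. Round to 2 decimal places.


Given: W = 4, Ttrans = 1 ms, RTT = 100 ms (= 2 * Tprop, Tprop = 50 ms)
Cycle time = Ttrans + RTT = 1 + 100 = 101 ms (first packet sent until its ACK returns)
W * Ttrans = 4 * 1 = 4 ms of sending per cycle
W * Ttrans / (Ttrans + RTT) = 4 / 101 = 0.039604
U = min(1, 0.039604) = 0.039604
U% = 3.96%

3.96


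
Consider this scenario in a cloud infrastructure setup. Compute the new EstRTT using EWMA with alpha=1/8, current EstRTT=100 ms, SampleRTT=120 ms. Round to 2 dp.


Given: EstRTT = 100 ms, SampleRTT = 120 ms, alpha = 1/8
New EstRTT = (1 - alpha) * EstRTT + alpha * SampleRTT
(7/8) * 100 = 87.5
(1/8) * 120 = 15
New EstRTT = 87.5 + 15 = 102.5 ms -> 102.50 ms (2 dp)

102.50


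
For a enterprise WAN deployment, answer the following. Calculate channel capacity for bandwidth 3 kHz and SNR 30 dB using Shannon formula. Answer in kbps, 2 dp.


Given: B = 3 kHz, SNR = 30 dB
SNR linear = 10^(30/10) = 1000
1 + SNR = 1001
log2(1001) = 9.9672262588
C = 3 * 1000 * 9.9672262588 = 29901.6788 bps
C = 29.901679 kbps -> 29.90 kbps (2 dp)

29.90


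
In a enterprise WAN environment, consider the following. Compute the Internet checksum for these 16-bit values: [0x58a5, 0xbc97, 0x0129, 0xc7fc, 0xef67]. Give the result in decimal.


Given words: [0x58a5, 0xbc97, 0x0129, 0xc7fc, 0xef67]
Step 1: Sum all words
Raw sum = 22693 + 48279 + 297 + 51196 + 61287 = 183752
Step 2: Fold carry: (52680 + 2) = 52682
One's complement = ~52682 & 0xFFFF = 12853

12853


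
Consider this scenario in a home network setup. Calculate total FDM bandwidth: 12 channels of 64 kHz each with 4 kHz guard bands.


Given: 12 channels, 64 kHz each, guard = 4 kHz
Channel bandwidth = 12 * 64 = 768 kHz
Guard bands = 11 gaps * 4 kHz = 44 kHz
Total = 768 + 44 = 812 kHz

812


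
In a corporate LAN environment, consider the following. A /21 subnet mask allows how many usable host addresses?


Given: subnet mask /21
Host bits = 32 - 21 = 11
Total addresses = 2^11 = 2048
Usable hosts = 2048 - 2 (network + broadcast) = 2046

2046


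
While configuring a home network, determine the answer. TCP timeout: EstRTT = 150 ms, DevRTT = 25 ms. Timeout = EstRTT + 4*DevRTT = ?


Given: EstRTT = 150 ms, DevRTT = 25 ms
Timeout = EstRTT + 4 * DevRTT
4 * DevRTT = 4 * 25 = 100
Timeout = 150 + 100 = 250 ms

250


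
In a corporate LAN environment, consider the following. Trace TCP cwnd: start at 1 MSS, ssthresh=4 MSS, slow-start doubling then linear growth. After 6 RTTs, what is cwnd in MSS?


RTT 0: cwnd = 1 MSS (initial)
RTT 1: cwnd = 2 MSS (slow start, doubled)
RTT 2: cwnd = 4 MSS (slow start, doubled)
RTT 3: cwnd = 5 MSS (congestion avoidance, +1)
RTT 4: cwnd = 6 MSS (congestion avoidance, +1)
RTT 5: cwnd = 7 MSS (congestion avoidance, +1)
RTT 6: cwnd = 8 MSS (congestion avoidance, +1)

8


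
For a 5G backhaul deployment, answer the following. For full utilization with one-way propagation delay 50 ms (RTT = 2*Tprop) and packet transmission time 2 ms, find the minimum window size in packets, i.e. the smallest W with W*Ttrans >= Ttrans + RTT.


Given: Ttrans = 2 ms, RTT = 100 ms (= 2 * Tprop, Tprop = 50 ms)
Time until first ACK returns = Ttrans + RTT = 2 + 100 = 102 ms
Need W * Ttrans >= Ttrans + RTT  ->  W >= (Ttrans + RTT) / Ttrans
(Ttrans + RTT) / Ttrans = 102 / 2 = 51
W_min = ceil(51) = 51

51


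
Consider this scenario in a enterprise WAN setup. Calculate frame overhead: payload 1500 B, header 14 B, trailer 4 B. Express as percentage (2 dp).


Given: payload = 1500 B, header = 14 B, trailer = 4 B
Overhead bytes = header + trailer = 14 + 4 = 18
Total frame = payload + overhead = 1500 + 18 = 1518
Overhead % = 18 / 1518 * 100 = 1.1858% -> 1.19% (2 dp)

1.19


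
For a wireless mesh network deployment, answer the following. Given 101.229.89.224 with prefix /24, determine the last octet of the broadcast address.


Given: IP = 101.229.89.224, prefix = /24
Host bits = 32 - 24 = 8
Network last octet = 224 AND mask = 0
Host part size = 2^8 - 1 = 255
Broadcast last octet = 0 OR 255 = 255

255


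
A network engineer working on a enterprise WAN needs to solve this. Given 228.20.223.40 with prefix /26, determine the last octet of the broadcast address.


Given: IP = 228.20.223.40, prefix = /26
Host bits = 32 - 26 = 6
Network last octet = 40 AND mask = 0
Host part size = 2^6 - 1 = 63
Broadcast last octet = 0 OR 63 = 63

63


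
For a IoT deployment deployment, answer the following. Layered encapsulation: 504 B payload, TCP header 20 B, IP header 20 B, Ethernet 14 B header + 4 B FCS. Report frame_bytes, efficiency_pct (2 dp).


TCP segment = 504 + 20 = 524 B
IP packet = 524 + 20 = 544 B
Ethernet frame = 544 + 14 + 4 = 562 B
Efficiency = app / frame = 504 / 562 = 0.896797 = 89.6797% -> 89.68% (2 dp)

562, 89.68


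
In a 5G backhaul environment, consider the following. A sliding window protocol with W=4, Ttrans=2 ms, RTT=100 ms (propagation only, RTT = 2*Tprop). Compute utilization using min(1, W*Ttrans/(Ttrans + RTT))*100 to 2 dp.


Given: W = 4, Ttrans = 2 ms, RTT = 100 ms (= 2 * Tprop, Tprop = 50 ms)
Cycle time = Ttrans + RTT = 2 + 100 = 102 ms (first packet sent until its ACK returns)
W * Ttrans = 4 * 2 = 8 ms of sending per cycle
W * Ttrans / (Ttrans + RTT) = 8 / 102 = 0.078431
U = min(1, 0.078431) = 0.078431
U% = 7.84%

7.84


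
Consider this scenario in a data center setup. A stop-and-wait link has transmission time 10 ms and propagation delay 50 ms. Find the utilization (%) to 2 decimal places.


Given: Ttrans = 10 ms, Tprop = 50 ms
RTT = 2 * Tprop = 2 * 50 = 100 ms
U = Ttrans / (Ttrans + RTT)
U = 10 / (10 + 100)
U = 10 / 110 = 0.090909
U% = 9.09%

9.09


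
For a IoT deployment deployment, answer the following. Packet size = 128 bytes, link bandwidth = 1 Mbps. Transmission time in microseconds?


Given: packet = 128 bytes, bandwidth = 1 Mbps
Packet in bits = 128 * 8 = 1024 bits
Bandwidth = 1 * 10^6 = 1000000 bps
Time = 1024 / 1000000 seconds
Time in us = 1024 * 10^6 / 1000000 = 1024

1024


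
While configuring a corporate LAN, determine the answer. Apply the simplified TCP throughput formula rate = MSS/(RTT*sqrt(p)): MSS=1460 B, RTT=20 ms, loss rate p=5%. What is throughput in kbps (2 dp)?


Given: MSS = 1460 bytes, RTT = 20 ms, loss = 5%
RTT in seconds = 20 / 1000 = 0.02
Loss rate = 5% = 0.05
sqrt(loss) = sqrt(0.05) = 0.223606797750
Throughput (bytes/s) = 1460 / (0.02 * 0.223606797750) = 326465.9247
Throughput (kbps) = 326465.9247 * 8 / 1000 = 2611.727398 -> 2611.73 kbps (2 dp)

2611.73


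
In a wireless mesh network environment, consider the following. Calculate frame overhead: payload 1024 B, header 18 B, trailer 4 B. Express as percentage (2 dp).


Given: payload = 1024 B, header = 18 B, trailer = 4 B
Overhead bytes = header + trailer = 18 + 4 = 22
Total frame = payload + overhead = 1024 + 22 = 1046
Overhead % = 22 / 1046 * 100 = 2.1033% -> 2.10% (2 dp)

2.10


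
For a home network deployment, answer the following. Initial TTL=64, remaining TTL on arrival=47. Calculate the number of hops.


Given: initial TTL = 64, received TTL = 47
Hops = initial TTL - received TTL
Hops = 64 - 47 = 17

17


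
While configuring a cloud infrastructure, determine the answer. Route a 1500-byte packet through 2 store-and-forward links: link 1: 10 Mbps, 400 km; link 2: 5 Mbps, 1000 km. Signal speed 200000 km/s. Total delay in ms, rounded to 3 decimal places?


Packet = 1500 bytes = 12000 bits. Store-and-forward: sum (t_trans + t_prop) per link.
Link 1: t_trans = 12000/(10*10^6) s = 1.2000 ms; t_prop = 400/200000 s = 2.0000 ms; subtotal = 3.2000 ms
Link 2: t_trans = 12000/(5*10^6) s = 2.4000 ms; t_prop = 1000/200000 s = 5.0000 ms; subtotal = 7.4000 ms
End-to-end = 3.2000 + 7.4000 = 10.6000 ms -> 10.600 ms (3 dp)

10.600


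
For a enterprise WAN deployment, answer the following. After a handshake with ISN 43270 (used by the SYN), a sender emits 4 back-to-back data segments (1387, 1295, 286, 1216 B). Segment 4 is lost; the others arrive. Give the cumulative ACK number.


SYN uses sequence number 43270; first data byte = ISN + 1 = 43271.
Segment 1: SEQ = 43271, len = 1387 B, covers [43271, 44657]
Segment 2: SEQ = 44658, len = 1295 B, covers [44658, 45952]
Segment 3: SEQ = 45953, len = 286 B, covers [45953, 46238]
Segment 4: SEQ = 46239, len = 1216 B, covers [46239, 47454] [LOST]
In-order data received: bytes [43271, 46238] (segments 1..3).
Segment 4 missing -> gap begins at byte 46239.
Cumulative ACK = next expected in-order byte = 43271 + 1387 + 1295 + 286 = 46239

46239


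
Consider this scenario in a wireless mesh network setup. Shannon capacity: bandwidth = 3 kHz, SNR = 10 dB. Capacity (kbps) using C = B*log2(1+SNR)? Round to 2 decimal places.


Given: B = 3 kHz, SNR = 10 dB
SNR linear = 10^(10/10) = 10
1 + SNR = 11
log2(11) = 3.4594316186
C = 3 * 1000 * 3.4594316186 = 10378.2949 bps
C = 10.378295 kbps -> 10.38 kbps (2 dp)

10.38


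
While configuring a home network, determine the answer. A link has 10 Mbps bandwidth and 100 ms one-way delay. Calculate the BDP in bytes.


Given: bandwidth = 10 Mbps, delay = 100 ms
BDP in bits = 10 * 10^6 * 100 / 1000
BDP in bits = 1000000
BDP in bytes = 1000000 / 8 = 125000

125000


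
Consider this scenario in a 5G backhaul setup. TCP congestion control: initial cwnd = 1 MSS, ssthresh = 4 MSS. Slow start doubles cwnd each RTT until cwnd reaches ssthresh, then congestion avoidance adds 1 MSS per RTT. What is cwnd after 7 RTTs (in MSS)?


RTT 0: cwnd = 1 MSS (initial)
RTT 1: cwnd = 2 MSS (slow start, doubled)
RTT 2: cwnd = 4 MSS (slow start, doubled)
RTT 3: cwnd = 5 MSS (congestion avoidance, +1)
RTT 4: cwnd = 6 MSS (congestion avoidance, +1)
RTT 5: cwnd = 7 MSS (congestion avoidance, +1)
RTT 6: cwnd = 8 MSS (congestion avoidance, +1)
RTT 7: cwnd = 9 MSS (congestion avoidance, +1)

9


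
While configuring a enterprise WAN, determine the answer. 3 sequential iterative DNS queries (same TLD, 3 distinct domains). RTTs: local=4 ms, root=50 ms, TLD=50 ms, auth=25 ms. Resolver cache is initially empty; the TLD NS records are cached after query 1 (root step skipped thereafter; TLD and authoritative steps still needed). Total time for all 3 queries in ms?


Lookup 1 (cold cache): local + root + TLD + auth = 4 + 50 + 50 + 25 = 129 ms
Lookups 2..3 (TLD NS cached -> skip root; new domain -> still ask TLD and auth): local + TLD + auth = 4 + 50 + 25 = 79 ms each
Remaining 2 lookups: 2 * 79 = 158 ms
Total = 129 + 158 = 287 ms

287


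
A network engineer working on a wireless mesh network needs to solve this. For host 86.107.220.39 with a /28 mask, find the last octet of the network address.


Given: IP = 86.107.220.39, prefix = /28
Subnet mask = 255.255.255.240
Last octet of IP: 39
Last octet of mask: 240
Network last octet = 39 AND 240 = 32

32


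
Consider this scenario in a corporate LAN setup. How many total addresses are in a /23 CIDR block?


Given: CIDR prefix /23
Host bits = 32 - 23 = 9
Total addresses = 2^9 = 512

512


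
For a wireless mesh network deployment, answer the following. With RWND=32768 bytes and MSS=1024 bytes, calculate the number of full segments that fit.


Given: RWND = 32768 bytes, MSS = 1024 bytes
Full segments = floor(RWND / MSS)
Full segments = floor(32768 / 1024)
Full segments = floor(32.0) = 32

32


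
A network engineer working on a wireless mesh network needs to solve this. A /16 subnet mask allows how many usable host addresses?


Given: subnet mask /16
Host bits = 32 - 16 = 16
Total addresses = 2^16 = 65536
Usable hosts = 65536 - 2 (network + broadcast) = 65534

65534


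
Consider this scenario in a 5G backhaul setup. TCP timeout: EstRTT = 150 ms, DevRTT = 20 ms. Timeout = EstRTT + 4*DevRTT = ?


Given: EstRTT = 150 ms, DevRTT = 20 ms
Timeout = EstRTT + 4 * DevRTT
4 * DevRTT = 4 * 20 = 80
Timeout = 150 + 80 = 230 ms

230


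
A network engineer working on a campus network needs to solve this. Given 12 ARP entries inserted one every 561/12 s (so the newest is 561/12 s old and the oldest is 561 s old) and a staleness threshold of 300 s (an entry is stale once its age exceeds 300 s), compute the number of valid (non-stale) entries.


Ages are k * 561/12 s for k = 1..12 (spacing = 46.7500 s).
Entry k is valid iff k * 561/12 <= 300 iff k <= 12 * 300 / 561 = 6.4171
n_valid = floor(6.4171) = 6
(n_stale = 12 - 6 = 6)

6


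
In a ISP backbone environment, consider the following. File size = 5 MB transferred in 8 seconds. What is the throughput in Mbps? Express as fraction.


Given: file = 5 MB, time = 8 s
File in Mb = 5 * 8 = 40 Mb
Throughput = 40 / 8 Mbps
Throughput = 5 Mbps

5


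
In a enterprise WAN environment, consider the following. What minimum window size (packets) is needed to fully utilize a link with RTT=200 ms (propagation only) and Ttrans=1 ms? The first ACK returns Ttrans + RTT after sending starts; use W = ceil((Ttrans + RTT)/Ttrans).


Given: Ttrans = 1 ms, RTT = 200 ms (= 2 * Tprop, Tprop = 100 ms)
Time until first ACK returns = Ttrans + RTT = 1 + 200 = 201 ms
Need W * Ttrans >= Ttrans + RTT  ->  W >= (Ttrans + RTT) / Ttrans
(Ttrans + RTT) / Ttrans = 201 / 1 = 201
W_min = ceil(201) = 201

201


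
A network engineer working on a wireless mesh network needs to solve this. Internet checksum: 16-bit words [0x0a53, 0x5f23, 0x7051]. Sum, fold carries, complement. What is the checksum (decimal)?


Given words: [0x0a53, 0x5f23, 0x7051]
Step 1: Sum all words
Raw sum = 2643 + 24355 + 28753 = 55751
One's complement = ~55751 & 0xFFFF = 9784

9784


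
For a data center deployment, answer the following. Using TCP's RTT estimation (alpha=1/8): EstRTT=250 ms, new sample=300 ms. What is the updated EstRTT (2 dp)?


Given: EstRTT = 250 ms, SampleRTT = 300 ms, alpha = 1/8
New EstRTT = (1 - alpha) * EstRTT + alpha * SampleRTT
(7/8) * 250 = 218.75
(1/8) * 300 = 37.5
New EstRTT = 218.75 + 37.5 = 256.25 ms -> 256.25 ms (2 dp)

256.25


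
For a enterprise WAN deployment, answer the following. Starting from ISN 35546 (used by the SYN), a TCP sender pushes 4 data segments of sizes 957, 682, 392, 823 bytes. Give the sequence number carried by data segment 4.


The SYN occupies sequence number ISN = 35546, so the first data byte is ISN + 1 = 35547.
SEQ of data segment i = (ISN + 1) + sum of payload sizes of segments 1..i-1.
Segment 1: SEQ = 35547, payload = 957 bytes
Segment 2: SEQ = 36504, payload = 682 bytes
Segment 3: SEQ = 37186, payload = 392 bytes
Segment 4: SEQ = 37578, payload = 823 bytes
SEQ of segment 4 = 35547 + 957 + 682 + 392 = 37578

37578


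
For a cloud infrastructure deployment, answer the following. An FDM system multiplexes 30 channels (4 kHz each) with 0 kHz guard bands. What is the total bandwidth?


Given: 30 channels, 4 kHz each, guard = 0 kHz
Channel bandwidth = 30 * 4 = 120 kHz
Guard bands = 29 gaps * 0 kHz = 0 kHz
Total = 120 + 0 = 120 kHz

120


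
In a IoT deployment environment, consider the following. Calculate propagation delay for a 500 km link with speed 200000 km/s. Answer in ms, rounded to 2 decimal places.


Given: distance = 500 km, speed = 200000 km/s
Delay = distance / speed = 500 / 200000 seconds
Delay in ms = 500 * 1000 / 200000
Delay = 2.5000 ms
Rounded to 2 dp = 2.50 ms

2.50


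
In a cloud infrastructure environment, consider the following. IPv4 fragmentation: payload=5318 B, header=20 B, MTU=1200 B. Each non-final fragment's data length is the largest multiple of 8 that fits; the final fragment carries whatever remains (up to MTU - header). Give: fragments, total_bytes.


Max data per non-final fragment = floor((MTU - header)/8)*8 = floor((1200 - 20)/8)*8 = floor(1180/8)*8 = 1176 B
Final fragment needs no 8-byte alignment: it can carry up to MTU - header = 1180 B
Non-final fragments needed = ceil((payload - 1180) / 1176) = ceil(4138/1176) = ceil(3.5187) = 4
Number of fragments = 4 + 1 = 5
Fragment sizes (data): 4 * 1176 B + 614 B (last, 614 <= 1180 OK)
Total bytes sent = payload + n_frags * header = 5318 + 5*20 = 5318 + 100 = 5418 B

5, 5418


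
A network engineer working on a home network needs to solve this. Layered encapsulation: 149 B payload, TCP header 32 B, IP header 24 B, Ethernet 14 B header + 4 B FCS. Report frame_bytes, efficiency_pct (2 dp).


TCP segment = 149 + 32 = 181 B
IP packet = 181 + 24 = 205 B
Ethernet frame = 205 + 14 + 4 = 223 B
Efficiency = app / frame = 149 / 223 = 0.668161 = 66.8161% -> 66.82% (2 dp)

223, 66.82


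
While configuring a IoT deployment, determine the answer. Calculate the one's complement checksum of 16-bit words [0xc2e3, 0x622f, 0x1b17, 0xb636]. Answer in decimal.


Given words: [0xc2e3, 0x622f, 0x1b17, 0xb636]
Step 1: Sum all words
Raw sum = 49891 + 25135 + 6935 + 46646 = 128607
Step 2: Fold carry: (63071 + 1) = 63072
One's complement = ~63072 & 0xFFFF = 2463

2463


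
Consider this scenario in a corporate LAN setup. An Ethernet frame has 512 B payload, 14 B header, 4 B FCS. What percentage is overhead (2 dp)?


Given: payload = 512 B, header = 14 B, trailer = 4 B
Overhead bytes = header + trailer = 14 + 4 = 18
Total frame = payload + overhead = 512 + 18 = 530
Overhead % = 18 / 530 * 100 = 3.3962% -> 3.40% (2 dp)

3.40


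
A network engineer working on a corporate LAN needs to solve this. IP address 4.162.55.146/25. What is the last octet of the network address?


Given: IP = 4.162.55.146, prefix = /25
Subnet mask = 255.255.255.128
Last octet of IP: 146
Last octet of mask: 128
Network last octet = 146 AND 128 = 128

128


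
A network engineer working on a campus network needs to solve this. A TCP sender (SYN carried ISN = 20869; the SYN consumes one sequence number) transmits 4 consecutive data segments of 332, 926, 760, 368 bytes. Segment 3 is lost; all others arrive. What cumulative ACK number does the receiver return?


SYN uses sequence number 20869; first data byte = ISN + 1 = 20870.
Segment 1: SEQ = 20870, len = 332 B, covers [20870, 21201]
Segment 2: SEQ = 21202, len = 926 B, covers [21202, 22127]
Segment 3: SEQ = 22128, len = 760 B, covers [22128, 22887] [LOST]
Segment 4: SEQ = 22888, len = 368 B, covers [22888, 23255]
In-order data received: bytes [20870, 22127] (segments 1..2).
Segment 3 missing -> gap begins at byte 22128; later segments buffered out of order.
Cumulative ACK = next expected in-order byte = 20870 + 332 + 926 = 22128

22128


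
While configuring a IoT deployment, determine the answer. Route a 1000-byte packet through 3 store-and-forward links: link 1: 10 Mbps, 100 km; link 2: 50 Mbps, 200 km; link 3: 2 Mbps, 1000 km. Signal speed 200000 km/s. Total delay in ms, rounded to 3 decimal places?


Packet = 1000 bytes = 8000 bits. Store-and-forward: sum (t_trans + t_prop) per link.
Link 1: t_trans = 8000/(10*10^6) s = 0.8000 ms; t_prop = 100/200000 s = 0.5000 ms; subtotal = 1.3000 ms
Link 2: t_trans = 8000/(50*10^6) s = 0.1600 ms; t_prop = 200/200000 s = 1.0000 ms; subtotal = 1.1600 ms
Link 3: t_trans = 8000/(2*10^6) s = 4.0000 ms; t_prop = 1000/200000 s = 5.0000 ms; subtotal = 9.0000 ms
End-to-end = 1.3000 + 1.1600 + 9.0000 = 11.4600 ms -> 11.460 ms (3 dp)

11.460
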